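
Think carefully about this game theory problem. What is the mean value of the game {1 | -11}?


Game = {1 | -11}, a switch {a | b} with numbers a > b.
Its thermograph has left wall a - t and right wall b + t, which meet at t = (a - b)/2, where both equal (a + b)/2. So the mast (mean value) is at (a + b)/2.
Mean = (1 + (-11))/2 = -10/2 = -5

-5


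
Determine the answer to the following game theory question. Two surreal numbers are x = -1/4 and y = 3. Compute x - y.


x = -1/4, y = 3
Converting to common denominator: 4
x = -1/4, y = 12/4
x - y = -1/4 - 3 = -13/4

-13/4


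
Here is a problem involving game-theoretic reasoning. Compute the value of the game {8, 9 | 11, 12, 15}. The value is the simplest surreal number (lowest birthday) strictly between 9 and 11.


Left options: {8, 9}, max = 9
Right options: {11, 12, 15}, min = 11
All options are numbers and max(Left) < min(Right), so by the simplicity theorem the value is the simplest (earliest-born) number strictly between 9 and 11.
The only integer strictly between 9 and 11 is 10.
No non-integer in the interval can be simpler: if x is a non-integer in the interval, then floor(x) or ceil(x) also lies in the interval (the interval contains an integer), and both are proper prefixes of x's sign expansion, i.e. born earlier. So the game value is 10.
Game value = 10

10


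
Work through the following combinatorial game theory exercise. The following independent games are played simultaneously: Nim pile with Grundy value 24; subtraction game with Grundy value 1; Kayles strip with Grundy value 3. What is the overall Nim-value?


By the Sprague-Grundy theorem, the Grundy value of a sum of games is the XOR of individual Grundy values.
Nim pile: Grundy value = 24. Running XOR: 0 XOR 24 = 24
subtraction game: Grundy value = 1. Running XOR: 24 XOR 1 = 25
Kayles strip: Grundy value = 3. Running XOR: 25 XOR 3 = 26
The combined Grundy value is 26.

26


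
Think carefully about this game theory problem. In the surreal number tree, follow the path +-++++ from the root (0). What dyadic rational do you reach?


Sign expansion: +-++++
Rule: track bounds (lo, hi), initially (-inf, +inf). On '+', the current value becomes lo and we move to the simplest number in (value, hi): value + 1 if hi = +inf, otherwise the midpoint (value + hi)/2. On '-', the current value becomes hi and we move to value - 1 if lo = -inf, otherwise the midpoint (lo + value)/2.
Start at 0.
Step 1: sign = +, move right. Bounds: (0, +inf). Value = 1
Step 2: sign = -, move left. Bounds: (0, 1). Value = 1/2
Step 3: sign = +, move right. Bounds: (1/2, 1). Value = 3/4
Step 4: sign = +, move right. Bounds: (3/4, 1). Value = 7/8
Step 5: sign = +, move right. Bounds: (7/8, 1). Value = 15/16
Step 6: sign = +, move right. Bounds: (15/16, 1). Value = 31/32
The surreal number with sign expansion +-++++ is 31/32.

31/32


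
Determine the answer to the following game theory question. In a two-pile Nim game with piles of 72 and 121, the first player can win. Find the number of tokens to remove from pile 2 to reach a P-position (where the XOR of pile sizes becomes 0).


Piles: 72 and 121
Current XOR: 72 XOR 121 = 49 (non-zero, so this is an N-position).
To make the XOR zero, we need to find a move that balances the piles.
For pile 2 (size 121): target = 121 XOR 49 = 72
We reduce pile 2 from 121 to 72.
Tokens removed: 121 - 72 = 49
Verification: 72 XOR 72 = 0

49


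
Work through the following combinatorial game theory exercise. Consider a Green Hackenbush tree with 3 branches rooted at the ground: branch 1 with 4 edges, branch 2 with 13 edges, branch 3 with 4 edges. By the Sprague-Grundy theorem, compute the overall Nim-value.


The tree has 3 branches from the ground vertex.
In Green Hackenbush, the Nim-value of a simple path of length k is k.
Branch 1: length 4, Nim-value = 4
Branch 2: length 13, Nim-value = 13
Branch 3: length 4, Nim-value = 4
Total Nim-value = XOR of all branch values:
0 XOR 4 = 4
4 XOR 13 = 9
9 XOR 4 = 13
Nim-value of the tree = 13

13


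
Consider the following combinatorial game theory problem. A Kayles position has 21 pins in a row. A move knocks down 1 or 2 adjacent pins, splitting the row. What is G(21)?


Kayles: a move removes 1 or 2 adjacent pins from a contiguous row.
Removing pins from a row of k leaves two independent rows (a, b) with a + b = k - 1 (one pin) or a + b = k - 2 (two pins); an end removal gives a = 0.
By Sprague-Grundy, G(k) = mex{ G(a) XOR G(b) } over all these splits. G(0) = 0.
G(1): splits (0,0):0^0=0 -> mex({0}) = 1
G(2): splits (0,1):0^1=1 (0,0):0^0=0 -> mex({0, 1}) = 2
G(3): splits (0,2):0^2=2 (1,1):1^1=0 (0,1):0^1=1 -> mex({0, 1, 2}) = 3
G(4): splits (0,3):0^3=3 (1,2):1^2=3 (0,2):0^2=2 (1,1):1^1=0 -> mex({0, 2, 3}) = 1
G(5): splits (0,4):0^1=1 (1,3):1^3=2 (2,2):2^2=0 (0,3):0^3=3 (1,2):1^2=3 -> mex({0, 1, 2, 3}) = 4
G(6) = mex({0, 1, 2, 4}) = 3
G(7) = mex({0, 1, 3, 4, 5}) = 2
G(8) = mex({0, 2, 3, 5, 6}) = 1
G(9) = mex({0, 1, 2, 3, 6, 7}) = 4
G(10) = mex({0, 1, 3, 4, 5, 7}) = 2
G(11) = mex({0, 1, 2, 3, 4, 5}) = 6
G(12) = mex({0, 1, 2, 3, 5, 6, 7}) = 4
G(13) = mex({0, 2, 3, 4, 6, 7}) = 1
G(14) = mex({0, 1, 4, 5, 6, 7}) = 2
G(15) = mex({0, 1, 2, 3, 4, 5, 6}) = 7
G(16) = mex({0, 2, 3, 5, 6, 7}) = 1
G(17) = mex({0, 1, 2, 3, 5, 6, 7}) = 4
G(18) = mex({0, 1, 2, 4, 5, 6}) = 3
G(19) = mex({0, 1, 3, 4, 5, 7}) = 2
G(20) = mex({0, 2, 3, 4, 5, 6, 7}) = 1
G(21) = mex({0, 1, 2, 3, 5, 6, 7}) = 4
Therefore G(21) = 4.

4


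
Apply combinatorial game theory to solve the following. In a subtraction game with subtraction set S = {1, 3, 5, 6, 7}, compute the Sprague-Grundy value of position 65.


The subtraction set is S = {1, 3, 5, 6, 7}.
G(k) = mex{ G(k - s) : s in S, s <= k }. We compute iteratively: G(0) = 0.
G(1) = mex({0}) = 1
G(2) = mex({1}) = 0
G(3) = mex({0}) = 1
G(4) = mex({1}) = 0
G(5) = mex({0}) = 1
G(6) = mex({0, 1}) = 2
G(7) = mex({0, 1, 2}) = 3
G(8) = mex({0, 1, 3}) = 2
G(9) = mex({0, 1, 2}) = 3
G(10) = mex({0, 1, 3}) = 2
G(11) = mex({0, 1, 2}) = 3
G(12) = mex({1, 2, 3}) = 0
G(13) = mex({0, 2, 3}) = 1
G(14) = mex({1, 2, 3}) = 0
G(15) = mex({0, 2, 3}) = 1
G(16) = mex({1, 2, 3}) = 0
G(17) = mex({0, 2, 3}) = 1
G(18) = mex({0, 1, 3}) = 2
Observe that G(12)..G(18) = 0, 1, 0, 1, 0, 1, 2 repeats G(0)..G(6) = 0, 1, 0, 1, 0, 1, 2.
For k >= max(S) = 7, G(k) is determined by the previous 7 values G(k-7)..G(k-1); a window of 7 consecutive values has recurred shifted by 12, so by induction G(k + 12) = G(k) for all k >= 0: the sequence is periodic from the start with period 12.
One period: G(0..11) = 0, 1, 0, 1, 0, 1, 2, 3, 2, 3, 2, 3.
65 mod 12 = 5, so G(65) = G(5) = 1.

1


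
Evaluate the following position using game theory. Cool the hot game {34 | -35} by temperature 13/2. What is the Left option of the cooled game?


Original game: {34 | -35} (a switch {a | b} with a > b).
Cooling by t (for t below the temperature (a - b)/2 = 69/2) taxes each move by t: {a | b} cooled by t is {a - t | b + t}.
Cooling amount: t = 13/2
Cooled Left option: 34 - 13/2 = 55/2
Cooled Right option: -35 + 13/2 = -57/2
Cooled game: {55/2 | -57/2}
Left option = 55/2

55/2


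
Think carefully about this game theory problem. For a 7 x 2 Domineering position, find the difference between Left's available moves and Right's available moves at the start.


Board is 7 x 2 (rows x cols).
Left (vertical) placements: (rows-1) * cols = 6 * 2 = 12
Right (horizontal) placements: rows * (cols-1) = 7 * 1 = 7
Advantage = Left - Right = 12 - 7 = 5

5


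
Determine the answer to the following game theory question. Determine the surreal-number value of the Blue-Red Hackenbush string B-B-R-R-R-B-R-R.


Edges (from ground): B-B-R-R-R-B-R-R
By Berlekamp's sign-expansion rule, a Blue-Red Hackenbush stalk has the value of the surreal number whose sign sequence is the edge sequence with B -> + and R -> -.
Sign sequence: ++---+--
Trace the sign expansion in the surreal number tree, starting from 0:
Edge 1: B (sign +) -> bounds (0, +inf), value = 1
Edge 2: B (sign +) -> bounds (1, +inf), value = 2
Edge 3: R (sign -) -> bounds (1, 2), value = 3/2
Edge 4: R (sign -) -> bounds (1, 3/2), value = 5/4
Edge 5: R (sign -) -> bounds (1, 5/4), value = 9/8
Edge 6: B (sign +) -> bounds (9/8, 5/4), value = 19/16
Edge 7: R (sign -) -> bounds (9/8, 19/16), value = 37/32
Edge 8: R (sign -) -> bounds (9/8, 37/32), value = 73/64
Game value = 73/64

73/64


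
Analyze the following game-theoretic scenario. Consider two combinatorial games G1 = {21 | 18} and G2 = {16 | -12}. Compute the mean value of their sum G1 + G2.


G1 = {21 | 18}, G2 = {16 | -12}
Each is a switch {a | b} with numbers a > b; its mean value is (a + b)/2, and mean value is additive over game sums: m(G1 + G2) = m(G1) + m(G2).
Mean of G1 = (21 + (18))/2 = 39/2 = 39/2
Mean of G2 = (16 + (-12))/2 = 4/2 = 2
Mean of G1 + G2 = 39/2 + 2 = 43/2

43/2


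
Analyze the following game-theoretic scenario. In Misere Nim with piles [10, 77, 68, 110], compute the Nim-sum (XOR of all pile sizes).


We need the XOR (exclusive or) of all pile sizes.
After XOR-ing pile 1 (size 10): 0 XOR 10 = 10
After XOR-ing pile 2 (size 77): 10 XOR 77 = 71
After XOR-ing pile 3 (size 68): 71 XOR 68 = 3
After XOR-ing pile 4 (size 110): 3 XOR 110 = 109
The Nim-value of this position is 109.

109


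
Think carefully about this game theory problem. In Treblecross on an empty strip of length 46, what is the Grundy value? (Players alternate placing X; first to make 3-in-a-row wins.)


Treblecross: place X on empty cells; 3-in-a-row wins.
Playing within two cells of an existing X lets the opponent win at once, so sensible play treats the cells i-2..i+2 around each X as dead. The player left with no safe cell loses, so this is a normal-play take-away game on strips of safe cells.
Placing X at cell i (0-indexed) of a strip of k safe cells leaves independent strips of sizes max(0, i-2) and max(0, k-i-3). Hence G(k) = mex{ G(max(0,i-2)) XOR G(max(0,k-i-3)) : 0 <= i < k }, with G(0) = 0.
G(1): splits (0,0):0^0=0 -> mex({0}) = 1
G(2): splits (0,0):0^0=0 -> mex({0}) = 1
G(3): splits (0,0):0^0=0 -> mex({0}) = 1
G(4): splits (0,1):0^1=1 (0,0):0^0=0 -> mex({0, 1}) = 2
G(5): splits (0,2):0^1=1 (0,1):0^1=1 (0,0):0^0=0 -> mex({0, 1}) = 2
G(6) = mex({1}) = 0
G(7) = mex({0, 1, 2}) = 3
G(8) = mex({0, 1, 2}) = 3
G(9) = mex({0, 2}) = 1
G(10) = mex({0, 2, 3}) = 1
G(11) = mex({0, 3}) = 1
G(12) = mex({1, 3}) = 0
G(13) = mex({0, 1, 2, 3}) = 4
G(14) = mex({0, 1, 2}) = 3
G(15) = mex({0, 1, 2}) = 3
G(16) = mex({0, 1, 2, 4}) = 3
G(17) = mex({0, 1, 3, 4}) = 2
G(18) = mex({0, 1, 3, 4}) = 2
G(19) = mex({0, 1, 3, 5}) = 2
G(20) = mex({0, 1, 2, 3, 5}) = 4
G(21) = mex({0, 1, 2, 3, 5}) = 4
G(22) = mex({1, 2, 6}) = 0
G(23) = mex({0, 1, 2, 3, 4, 6}) = 5
G(24) = mex({0, 1, 2, 3, 4}) = 5
G(25) = mex({0, 1, 3, 4, 7}) = 2
G(26) = mex({0, 1, 3, 4, 5, 7}) = 2
G(27) = mex({0, 1, 3, 5}) = 2
G(28) = mex({0, 1, 2, 5}) = 3
G(29) = mex({0, 1, 2, 4, 5, 6}) = 3
G(30) = mex({1, 2, 4, 6}) = 0
G(31) = mex({0, 1, 2, 3, 4, 6}) = 5
G(32) = mex({1, 2, 3, 4, 7}) = 0
G(33) = mex({0, 3, 7}) = 1
G(34) = mex({0, 2, 3, 5, 7}) = 1
G(35) = mex({0, 2, 3, 5, 6}) = 1
G(36) = mex({0, 1, 2, 5, 6}) = 3
G(37) = mex({0, 1, 2, 4, 5, 6}) = 3
G(38) = mex({0, 1, 2, 4}) = 3
G(39) = mex({0, 1, 2, 3, 4, 7}) = 5
G(40) = mex({0, 1, 2, 3, 4, 5, 7}) = 6
G(41) = mex({0, 1, 2, 3, 5, 7}) = 4
G(42) = mex({0, 1, 2, 3, 5, 6, 7}) = 4
G(43) = mex({0, 2, 3, 5, 6}) = 1
G(44) = mex({1, 2, 3, 4, 5, 6}) = 0
G(45) = mex({0, 1, 2, 3, 4, 6, 7}) = 5
G(46) = mex({0, 1, 2, 3, 4, 7}) = 5
Therefore G(46) = 5.

5


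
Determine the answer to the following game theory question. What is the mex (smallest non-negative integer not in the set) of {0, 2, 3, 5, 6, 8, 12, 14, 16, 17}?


Set = {0, 2, 3, 5, 6, 8, 12, 14, 16, 17}
0 is in the set.
1 is NOT in the set. This is the mex.
mex = 1

1


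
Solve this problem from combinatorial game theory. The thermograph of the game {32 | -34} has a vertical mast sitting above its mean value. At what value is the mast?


Game = {32 | -34}, a switch {a | b} with numbers a > b.
Its thermograph has left wall a - t and right wall b + t, which meet at t = (a - b)/2, where both equal (a + b)/2. So the mast (mean value) is at (a + b)/2.
Mean = (32 + (-34))/2 = -2/2 = -1

-1


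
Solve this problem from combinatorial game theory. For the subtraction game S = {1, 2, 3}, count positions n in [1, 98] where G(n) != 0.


Subtraction set S = {1, 2, 3}, so G(n) = n mod 4.
G(n) = 0 when n is a multiple of 4.
Multiples of 4 in [1, 98]: 24
N-positions (nonzero Grundy) = 98 - 24 = 74

74


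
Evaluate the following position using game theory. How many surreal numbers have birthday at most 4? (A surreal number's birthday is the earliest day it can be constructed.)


Day 0: {|} = 0 is born. Count = 1.
Day n: the number of surreal numbers born by day n is 2^(n+1) - 1.
By day 0: 2^1 - 1 = 1
By day 1: 2^2 - 1 = 3
By day 2: 2^3 - 1 = 7
By day 3: 2^4 - 1 = 15
By day 4: 2^5 - 1 = 31
By day 4: 31 surreal numbers.

31


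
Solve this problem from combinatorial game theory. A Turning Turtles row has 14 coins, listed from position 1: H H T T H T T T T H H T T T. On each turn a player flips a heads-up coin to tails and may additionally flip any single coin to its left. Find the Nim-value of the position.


Coins: H H T T H T T T T H H T T T
Key fact: a single head at position k behaves exactly like a Nim heap of size k (turning it to T and optionally flipping a coin at j < k corresponds to moving the heap from k to j, or to 0), and heads combine as a disjunctive sum (two heads at the same place would cancel, matching j XOR j = 0). So the Nim-value is the XOR of the 1-indexed positions of the heads.
Face-up positions (1-indexed): [1, 2, 5, 10, 11]
XOR 0 with 1: 0 XOR 1 = 1
XOR 1 with 2: 1 XOR 2 = 3
XOR 3 with 5: 3 XOR 5 = 6
XOR 6 with 10: 6 XOR 10 = 12
XOR 12 with 11: 12 XOR 11 = 7
Nim-value = 7

7


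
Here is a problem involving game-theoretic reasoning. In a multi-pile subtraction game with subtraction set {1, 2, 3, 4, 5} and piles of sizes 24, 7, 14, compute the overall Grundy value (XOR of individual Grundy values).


Subtraction set: {1, 2, 3, 4, 5}
For this subtraction set, G(n) = n mod 6 (period = max + 1 = 6).
Pile 1 (size 24): G(24) = 24 mod 6 = 0
Pile 2 (size 7): G(7) = 7 mod 6 = 1
Pile 3 (size 14): G(14) = 14 mod 6 = 2
Total Grundy value = XOR of all: 0 XOR 1 XOR 2 = 3

3


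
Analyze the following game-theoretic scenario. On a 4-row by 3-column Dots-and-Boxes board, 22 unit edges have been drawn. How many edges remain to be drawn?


Grid: 4 x 3 boxes, i.e. 5 rows and 4 columns of dots.
Horizontal edges: (rows + 1) * cols = 5 * 3 = 15
Vertical edges: rows * (cols + 1) = 4 * 4 = 16
Total edges: 15 + 16 = 31
Edges drawn: 22
Remaining: 31 - 22 = 9

9


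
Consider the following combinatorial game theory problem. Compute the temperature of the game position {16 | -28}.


The game is {16 | -28}, a switch {a | b} with numbers a > b.
Cooling {a | b} by t gives {a - t | b + t}, which stops being hot when a - t = b + t, i.e. at t = (a - b)/2. So the temperature of a switch is (a - b)/2.
Temperature = (Left option - Right option) / 2
= (16 - (-28)) / 2
= 44 / 2
= 22

22


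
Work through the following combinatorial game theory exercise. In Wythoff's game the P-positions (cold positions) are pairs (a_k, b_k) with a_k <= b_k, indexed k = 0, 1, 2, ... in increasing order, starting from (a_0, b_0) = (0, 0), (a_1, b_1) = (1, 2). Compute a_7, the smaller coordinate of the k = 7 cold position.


By Wythoff's theorem, a_k = floor(k * phi) and b_k = floor(k * phi^2) = a_k + k, where phi = (1 + sqrt(5))/2 is the golden ratio.
phi = (1 + sqrt(5))/2 = 1.618034
k = 7
k * phi = 7 * 1.618034 = 11.326238
a_7 = floor(k * phi) = 11

11


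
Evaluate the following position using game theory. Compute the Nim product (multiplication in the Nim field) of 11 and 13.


Nim multiplication is bilinear over XOR: (u XOR v) * w = (u*w) XOR (v*w).
So we split each operand into its bit components and XOR the pairwise Nim products.
11 = 1 + 2 + 8 (as XOR of powers of 2).
13 = 1 + 4 + 8 (as XOR of powers of 2).
Using the standard Nim-product table on single bits:
  2*2 = 3,   2*4 = 8,   2*8 = 12,
  4*4 = 6,   4*8 = 11,  8*8 = 13,
and  1*x = x (identity), k*l = l*k (commutative).
Pairwise Nim products:
  1 * 1 = 1
  1 * 4 = 4
  1 * 8 = 8
  2 * 1 = 2
  2 * 4 = 8
  2 * 8 = 12
  8 * 1 = 8
  8 * 4 = 11
  8 * 8 = 13
XOR them: 1 XOR 4 XOR 8 XOR 2 XOR 8 XOR 12 XOR 8 XOR 11 XOR 13 = 5.
Result: 11 * 13 = 5 (in Nim).

5


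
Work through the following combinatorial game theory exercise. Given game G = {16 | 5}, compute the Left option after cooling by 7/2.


Original game: {16 | 5} (a switch {a | b} with a > b).
Cooling by t (for t below the temperature (a - b)/2 = 11/2) taxes each move by t: {a | b} cooled by t is {a - t | b + t}.
Cooling amount: t = 7/2
Cooled Left option: 16 - 7/2 = 25/2
Cooled Right option: 5 + 7/2 = 17/2
Cooled game: {25/2 | 17/2}
Left option = 25/2

25/2


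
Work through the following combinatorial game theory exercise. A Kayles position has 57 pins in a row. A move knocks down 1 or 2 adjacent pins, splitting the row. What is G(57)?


Kayles: a move removes 1 or 2 adjacent pins from a contiguous row.
Removing pins from a row of k leaves two independent rows (a, b) with a + b = k - 1 (one pin) or a + b = k - 2 (two pins); an end removal gives a = 0.
By Sprague-Grundy, G(k) = mex{ G(a) XOR G(b) } over all these splits. G(0) = 0.
G(1): splits (0,0):0^0=0 -> mex({0}) = 1
G(2): splits (0,1):0^1=1 (0,0):0^0=0 -> mex({0, 1}) = 2
G(3): splits (0,2):0^2=2 (1,1):1^1=0 (0,1):0^1=1 -> mex({0, 1, 2}) = 3
G(4): splits (0,3):0^3=3 (1,2):1^2=3 (0,2):0^2=2 (1,1):1^1=0 -> mex({0, 2, 3}) = 1
G(5): splits (0,4):0^1=1 (1,3):1^3=2 (2,2):2^2=0 (0,3):0^3=3 (1,2):1^2=3 -> mex({0, 1, 2, 3}) = 4
G(6) = mex({0, 1, 2, 4}) = 3
G(7) = mex({0, 1, 3, 4, 5}) = 2
G(8) = mex({0, 2, 3, 5, 6}) = 1
G(9) = mex({0, 1, 2, 3, 6, 7}) = 4
G(10) = mex({0, 1, 3, 4, 5, 7}) = 2
G(11) = mex({0, 1, 2, 3, 4, 5}) = 6
G(12) = mex({0, 1, 2, 3, 5, 6, 7}) = 4
G(13) = mex({0, 2, 3, 4, 6, 7}) = 1
G(14) = mex({0, 1, 4, 5, 6, 7}) = 2
G(15) = mex({0, 1, 2, 3, 4, 5, 6}) = 7
G(16) = mex({0, 2, 3, 5, 6, 7}) = 1
G(17) = mex({0, 1, 2, 3, 5, 6, 7}) = 4
G(18) = mex({0, 1, 2, 4, 5, 6}) = 3
G(19) = mex({0, 1, 3, 4, 5, 7}) = 2
G(20) = mex({0, 2, 3, 4, 5, 6, 7}) = 1
G(21) = mex({0, 1, 2, 3, 5, 6, 7}) = 4
G(22) = mex({0, 1, 2, 3, 4, 5, 7}) = 6
G(23) = mex({0, 1, 2, 3, 4, 5, 6}) = 7
G(24) = mex({0, 1, 2, 3, 5, 6, 7}) = 4
G(25) = mex({0, 2, 3, 4, 6, 7}) = 1
G(26) = mex({0, 1, 3, 4, 5, 6, 7}) = 2
G(27) = mex({0, 1, 2, 3, 4, 5, 6, 7}) = 8
G(28) = mex({0, 1, 2, 3, 4, 6, 7, 8}) = 5
G(29) = mex({0, 1, 2, 3, 5, 6, 7, 8, 9}) = 4
G(30) = mex({0, 1, 2, 3, 4, 5, 6, 9, 10}) = 7
G(31) = mex({0, 1, 3, 4, 5, 7, 10, 11}) = 2
G(32) = mex({0, 2, 3, 4, 5, 6, 7, 9, 11}) = 1
G(33) = mex({0, 1, 2, 3, 4, 5, 6, 7, 9, 12}) = 8
G(34) = mex({0, 1, 2, 3, 4, 5, 7, 8, 11, 12}) = 6
G(35) = mex({0, 1, 2, 3, 4, 5, 6, 8, 9, 10, 11}) = 7
G(36) = mex({0, 1, 2, 3, 5, 6, 7, 9, 10}) = 4
G(37) = mex({0, 2, 3, 4, 6, 7, 9, 10, 11, 12}) = 1
G(38) = mex({0, 1, 3, 4, 5, 6, 7, 9, 10, 11, 12}) = 2
G(39) = mex({0, 1, 2, 4, 5, 6, 7, 9, 10, 12, 14}) = 3
G(40) = mex({0, 2, 3, 4, 6, 7, 11, 12, 14}) = 1
G(41) = mex({0, 1, 2, 3, 5, 6, 7, 9, 10, 11, 12}) = 4
G(42) = mex({0, 1, 2, 3, 4, 5, 6, 9, 10}) = 7
G(43) = mex({0, 1, 3, 4, 5, 7, 9, 10, 12, 15}) = 2
G(44) = mex({0, 2, 3, 4, 5, 6, 7, 9, 10, 12, 15}) = 1
G(45) = mex({0, 1, 2, 3, 4, 5, 6, 7, 9, 10, 12, 14}) = 8
G(46) = mex({0, 1, 3, 4, 5, 7, 8, 11, 12, 14}) = 2
G(47) = mex({0, 1, 2, 3, 4, 5, 6, 8, 9, 10, 11, 12}) = 7
G(48) = mex({0, 1, 2, 3, 5, 6, 7, 9, 10}) = 4
G(49) = mex({0, 2, 3, 4, 6, 7, 9, 10, 11, 12, 15}) = 1
G(50) = mex({0, 1, 4, 5, 6, 7, 9, 11, 12, 14, 15}) = 2
G(51) = mex({0, 1, 2, 3, 4, 5, 6, 7, 9, 12, 14, 15}) = 8
G(52) = mex({0, 2, 3, 4, 5, 6, 7, 8, 11, 12, 15}) = 1
G(53) = mex({0, 1, 2, 3, 5, 6, 7, 8, 9, 10, 11, 12}) = 4
G(54) = mex({0, 1, 2, 3, 4, 5, 6, 9, 10}) = 7
G(55) = mex({0, 1, 3, 4, 5, 7, 9, 10, 11, 12}) = 2
G(56) = mex({0, 2, 3, 4, 5, 6, 7, 9, 10, 11, 12, 13, 14}) = 1
G(57) = mex({0, 1, 2, 3, 5, 6, 7, 9, 10, 12, 13, 14, 15}) = 4
Therefore G(57) = 4.

4


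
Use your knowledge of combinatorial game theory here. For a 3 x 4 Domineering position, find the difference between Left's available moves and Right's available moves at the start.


Board is 3 x 4 (rows x cols).
Left (vertical) placements: (rows-1) * cols = 2 * 4 = 8
Right (horizontal) placements: rows * (cols-1) = 3 * 3 = 9
Advantage = Left - Right = 8 - 9 = -1

-1


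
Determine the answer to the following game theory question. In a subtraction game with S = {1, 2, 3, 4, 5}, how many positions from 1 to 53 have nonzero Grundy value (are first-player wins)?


Subtraction set S = {1, 2, 3, 4, 5}, so G(n) = n mod 6.
G(n) = 0 when n is a multiple of 6.
Multiples of 6 in [1, 53]: 8
N-positions (nonzero Grundy) = 53 - 8 = 45

45


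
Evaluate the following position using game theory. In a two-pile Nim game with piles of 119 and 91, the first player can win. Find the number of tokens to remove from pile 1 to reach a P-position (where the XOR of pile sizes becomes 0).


Piles: 119 and 91
Current XOR: 119 XOR 91 = 44 (non-zero, so this is an N-position).
To make the XOR zero, we need to find a move that balances the piles.
For pile 1 (size 119): target = 119 XOR 44 = 91
We reduce pile 1 from 119 to 91.
Tokens removed: 119 - 91 = 28
Verification: 91 XOR 91 = 0

28


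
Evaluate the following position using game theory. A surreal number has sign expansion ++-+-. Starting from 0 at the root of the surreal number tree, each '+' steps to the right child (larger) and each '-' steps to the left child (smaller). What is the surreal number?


Sign expansion: ++-+-
Rule: track bounds (lo, hi), initially (-inf, +inf). On '+', the current value becomes lo and we move to the simplest number in (value, hi): value + 1 if hi = +inf, otherwise the midpoint (value + hi)/2. On '-', the current value becomes hi and we move to value - 1 if lo = -inf, otherwise the midpoint (lo + value)/2.
Start at 0.
Step 1: sign = +, move right. Bounds: (0, +inf). Value = 1
Step 2: sign = +, move right. Bounds: (1, +inf). Value = 2
Step 3: sign = -, move left. Bounds: (1, 2). Value = 3/2
Step 4: sign = +, move right. Bounds: (3/2, 2). Value = 7/4
Step 5: sign = -, move left. Bounds: (3/2, 7/4). Value = 13/8
The surreal number with sign expansion ++-+- is 13/8.

13/8


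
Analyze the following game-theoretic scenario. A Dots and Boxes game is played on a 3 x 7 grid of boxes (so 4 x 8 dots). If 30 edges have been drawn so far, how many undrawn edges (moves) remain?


Grid: 3 x 7 boxes, i.e. 4 rows and 8 columns of dots.
Horizontal edges: (rows + 1) * cols = 4 * 7 = 28
Vertical edges: rows * (cols + 1) = 3 * 8 = 24
Total edges: 28 + 24 = 52
Edges drawn: 30
Remaining: 52 - 30 = 22

22


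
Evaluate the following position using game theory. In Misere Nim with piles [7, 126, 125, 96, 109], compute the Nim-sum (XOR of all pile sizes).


We need the XOR (exclusive or) of all pile sizes.
After XOR-ing pile 1 (size 7): 0 XOR 7 = 7
After XOR-ing pile 2 (size 126): 7 XOR 126 = 121
After XOR-ing pile 3 (size 125): 121 XOR 125 = 4
After XOR-ing pile 4 (size 96): 4 XOR 96 = 100
After XOR-ing pile 5 (size 109): 100 XOR 109 = 9
The Nim-value of this position is 9.

9


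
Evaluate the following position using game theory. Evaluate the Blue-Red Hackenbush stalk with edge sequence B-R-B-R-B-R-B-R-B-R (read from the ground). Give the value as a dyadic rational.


Edges (from ground): B-R-B-R-B-R-B-R-B-R
By Berlekamp's sign-expansion rule, a Blue-Red Hackenbush stalk has the value of the surreal number whose sign sequence is the edge sequence with B -> + and R -> -.
Sign sequence: +-+-+-+-+-
Trace the sign expansion in the surreal number tree, starting from 0:
Edge 1: B (sign +) -> bounds (0, +inf), value = 1
Edge 2: R (sign -) -> bounds (0, 1), value = 1/2
Edge 3: B (sign +) -> bounds (1/2, 1), value = 3/4
Edge 4: R (sign -) -> bounds (1/2, 3/4), value = 5/8
Edge 5: B (sign +) -> bounds (5/8, 3/4), value = 11/16
Edge 6: R (sign -) -> bounds (5/8, 11/16), value = 21/32
Edge 7: B (sign +) -> bounds (21/32, 11/16), value = 43/64
Edge 8: R (sign -) -> bounds (21/32, 43/64), value = 85/128
Edge 9: B (sign +) -> bounds (85/128, 43/64), value = 171/256
Edge 10: R (sign -) -> bounds (85/128, 171/256), value = 341/512
Game value = 341/512

341/512


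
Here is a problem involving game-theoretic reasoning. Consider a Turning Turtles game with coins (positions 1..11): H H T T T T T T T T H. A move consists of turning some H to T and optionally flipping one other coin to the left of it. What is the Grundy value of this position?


Coins: H H T T T T T T T T H
Key fact: a single head at position k behaves exactly like a Nim heap of size k (turning it to T and optionally flipping a coin at j < k corresponds to moving the heap from k to j, or to 0), and heads combine as a disjunctive sum (two heads at the same place would cancel, matching j XOR j = 0). So the Nim-value is the XOR of the 1-indexed positions of the heads.
Face-up positions (1-indexed): [1, 2, 11]
XOR 0 with 1: 0 XOR 1 = 1
XOR 1 with 2: 1 XOR 2 = 3
XOR 3 with 11: 3 XOR 11 = 8
Nim-value = 8

8


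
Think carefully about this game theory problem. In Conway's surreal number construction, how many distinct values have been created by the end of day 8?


Day 0: {|} = 0 is born. Count = 1.
Day n: the number of surreal numbers born by day n is 2^(n+1) - 1.
By day 0: 2^1 - 1 = 1
By day 1: 2^2 - 1 = 3
By day 2: 2^3 - 1 = 7
By day 3: 2^4 - 1 = 15
By day 4: 2^5 - 1 = 31
By day 5: 2^6 - 1 = 63
By day 6: 2^7 - 1 = 127
By day 7: 2^8 - 1 = 255
By day 8: 2^9 - 1 = 511
By day 8: 511 surreal numbers.

511


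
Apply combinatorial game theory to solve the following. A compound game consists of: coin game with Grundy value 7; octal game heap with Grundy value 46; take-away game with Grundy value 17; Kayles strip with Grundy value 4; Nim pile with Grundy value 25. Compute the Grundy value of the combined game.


By the Sprague-Grundy theorem, the Grundy value of a sum of games is the XOR of individual Grundy values.
coin game: Grundy value = 7. Running XOR: 0 XOR 7 = 7
octal game heap: Grundy value = 46. Running XOR: 7 XOR 46 = 41
take-away game: Grundy value = 17. Running XOR: 41 XOR 17 = 56
Kayles strip: Grundy value = 4. Running XOR: 56 XOR 4 = 60
Nim pile: Grundy value = 25. Running XOR: 60 XOR 25 = 37
The combined Grundy value is 37.

37


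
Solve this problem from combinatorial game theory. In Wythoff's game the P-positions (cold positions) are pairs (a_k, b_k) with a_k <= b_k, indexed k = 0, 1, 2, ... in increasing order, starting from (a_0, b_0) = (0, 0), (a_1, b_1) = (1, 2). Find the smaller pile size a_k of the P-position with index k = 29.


By Wythoff's theorem, a_k = floor(k * phi) and b_k = floor(k * phi^2) = a_k + k, where phi = (1 + sqrt(5))/2 is the golden ratio.
phi = (1 + sqrt(5))/2 = 1.618034
k = 29
k * phi = 29 * 1.618034 = 46.922986
a_29 = floor(k * phi) = 46

46


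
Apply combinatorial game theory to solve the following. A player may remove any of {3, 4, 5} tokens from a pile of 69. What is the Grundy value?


The subtraction set is S = {3, 4, 5}.
G(k) = mex{ G(k - s) : s in S, s <= k }. We compute iteratively: G(0) = 0.
G(1) = mex({}) = 0
G(2) = mex({}) = 0
G(3) = mex({0}) = 1
G(4) = mex({0}) = 1
G(5) = mex({0}) = 1
G(6) = mex({0, 1}) = 2
G(7) = mex({0, 1}) = 2
G(8) = mex({1}) = 0
G(9) = mex({1, 2}) = 0
G(10) = mex({1, 2}) = 0
G(11) = mex({0, 2}) = 1
G(12) = mex({0, 2}) = 1
Observe that G(8)..G(12) = 0, 0, 0, 1, 1 repeats G(0)..G(4) = 0, 0, 0, 1, 1.
For k >= max(S) = 5, G(k) is determined by the previous 5 values G(k-5)..G(k-1); a window of 5 consecutive values has recurred shifted by 8, so by induction G(k + 8) = G(k) for all k >= 0: the sequence is periodic from the start with period 8.
One period: G(0..7) = 0, 0, 0, 1, 1, 1, 2, 2.
69 mod 8 = 5, so G(69) = G(5) = 1.

1


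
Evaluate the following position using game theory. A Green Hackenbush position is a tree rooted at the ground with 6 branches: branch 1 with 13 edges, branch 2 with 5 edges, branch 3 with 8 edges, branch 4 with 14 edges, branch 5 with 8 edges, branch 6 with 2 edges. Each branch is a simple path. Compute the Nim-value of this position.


The tree has 6 branches from the ground vertex.
In Green Hackenbush, the Nim-value of a simple path of length k is k.
Branch 1: length 13, Nim-value = 13
Branch 2: length 5, Nim-value = 5
Branch 3: length 8, Nim-value = 8
Branch 4: length 14, Nim-value = 14
Branch 5: length 8, Nim-value = 8
Branch 6: length 2, Nim-value = 2
Total Nim-value = XOR of all branch values:
0 XOR 13 = 13
13 XOR 5 = 8
8 XOR 8 = 0
0 XOR 14 = 14
14 XOR 8 = 6
6 XOR 2 = 4
Nim-value of the tree = 4

4


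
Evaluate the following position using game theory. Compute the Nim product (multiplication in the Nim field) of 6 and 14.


Nim multiplication is bilinear over XOR: (u XOR v) * w = (u*w) XOR (v*w).
So we split each operand into its bit components and XOR the pairwise Nim products.
6 = 2 + 4 (as XOR of powers of 2).
14 = 2 + 4 + 8 (as XOR of powers of 2).
Using the standard Nim-product table on single bits:
  2*2 = 3,   2*4 = 8,   2*8 = 12,
  4*4 = 6,   4*8 = 11,  8*8 = 13,
and  1*x = x (identity), k*l = l*k (commutative).
Pairwise Nim products:
  2 * 2 = 3
  2 * 4 = 8
  2 * 8 = 12
  4 * 2 = 8
  4 * 4 = 6
  4 * 8 = 11
XOR them: 3 XOR 8 XOR 12 XOR 8 XOR 6 XOR 11 = 2.
Result: 6 * 14 = 2 (in Nim).

2


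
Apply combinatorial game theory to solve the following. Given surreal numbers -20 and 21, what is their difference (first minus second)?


x = -20, y = 21
x - y = -20 - 21 = -41

-41


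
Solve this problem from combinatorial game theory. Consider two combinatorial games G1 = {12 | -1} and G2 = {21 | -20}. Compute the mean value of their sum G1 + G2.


G1 = {12 | -1}, G2 = {21 | -20}
Each is a switch {a | b} with numbers a > b; its mean value is (a + b)/2, and mean value is additive over game sums: m(G1 + G2) = m(G1) + m(G2).
Mean of G1 = (12 + (-1))/2 = 11/2 = 11/2
Mean of G2 = (21 + (-20))/2 = 1/2 = 1/2
Mean of G1 + G2 = 11/2 + 1/2 = 6

6


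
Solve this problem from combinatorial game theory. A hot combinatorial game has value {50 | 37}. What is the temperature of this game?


The game is {50 | 37}, a switch {a | b} with numbers a > b.
Cooling {a | b} by t gives {a - t | b + t}, which stops being hot when a - t = b + t, i.e. at t = (a - b)/2. So the temperature of a switch is (a - b)/2.
Temperature = (Left option - Right option) / 2
= (50 - (37)) / 2
= 13 / 2
= 13/2

13/2


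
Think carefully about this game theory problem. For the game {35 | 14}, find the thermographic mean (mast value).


Game = {35 | 14}, a switch {a | b} with numbers a > b.
Its thermograph has left wall a - t and right wall b + t, which meet at t = (a - b)/2, where both equal (a + b)/2. So the mast (mean value) is at (a + b)/2.
Mean = (35 + (14))/2 = 49/2 = 49/2

49/2


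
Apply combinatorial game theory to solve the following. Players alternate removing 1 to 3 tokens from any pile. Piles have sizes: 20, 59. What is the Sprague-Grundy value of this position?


Subtraction set: {1, 2, 3}
For this subtraction set, G(n) = n mod 4 (period = max + 1 = 4).
Pile 1 (size 20): G(20) = 20 mod 4 = 0
Pile 2 (size 59): G(59) = 59 mod 4 = 3
Total Grundy value = XOR of all: 0 XOR 3 = 3

3


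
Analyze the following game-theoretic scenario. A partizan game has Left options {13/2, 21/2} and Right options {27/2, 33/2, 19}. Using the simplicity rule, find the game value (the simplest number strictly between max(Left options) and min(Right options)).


Left options: {13/2, 21/2}, max = 21/2
Right options: {27/2, 33/2, 19}, min = 27/2
All options are numbers and max(Left) < min(Right), so by the simplicity theorem the value is the simplest (earliest-born) number strictly between 21/2 and 27/2.
Integers 11 through 13 all lie strictly between 21/2 and 27/2.
Among integers, the simplest (lowest birthday = smallest |n|; 0 is born on day 0, +-n on day n) is 11.
No non-integer in the interval can be simpler: if x is a non-integer in the interval, then floor(x) or ceil(x) also lies in the interval (the interval contains an integer), and both are proper prefixes of x's sign expansion, i.e. born earlier. So the game value is 11.
Game value = 11

11


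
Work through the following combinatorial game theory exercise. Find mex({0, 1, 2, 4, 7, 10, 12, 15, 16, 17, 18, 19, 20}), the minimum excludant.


Set = {0, 1, 2, 4, 7, 10, 12, 15, 16, 17, 18, 19, 20}
0 is in the set.
1 is in the set.
2 is in the set.
3 is NOT in the set. This is the mex.
mex = 3

3


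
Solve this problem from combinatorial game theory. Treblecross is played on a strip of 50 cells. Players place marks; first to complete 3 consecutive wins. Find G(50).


Treblecross: place X on empty cells; 3-in-a-row wins.
Playing within two cells of an existing X lets the opponent win at once, so sensible play treats the cells i-2..i+2 around each X as dead. The player left with no safe cell loses, so this is a normal-play take-away game on strips of safe cells.
Placing X at cell i (0-indexed) of a strip of k safe cells leaves independent strips of sizes max(0, i-2) and max(0, k-i-3). Hence G(k) = mex{ G(max(0,i-2)) XOR G(max(0,k-i-3)) : 0 <= i < k }, with G(0) = 0.
G(1): splits (0,0):0^0=0 -> mex({0}) = 1
G(2): splits (0,0):0^0=0 -> mex({0}) = 1
G(3): splits (0,0):0^0=0 -> mex({0}) = 1
G(4): splits (0,1):0^1=1 (0,0):0^0=0 -> mex({0, 1}) = 2
G(5): splits (0,2):0^1=1 (0,1):0^1=1 (0,0):0^0=0 -> mex({0, 1}) = 2
G(6) = mex({1}) = 0
G(7) = mex({0, 1, 2}) = 3
G(8) = mex({0, 1, 2}) = 3
G(9) = mex({0, 2}) = 1
G(10) = mex({0, 2, 3}) = 1
G(11) = mex({0, 3}) = 1
G(12) = mex({1, 3}) = 0
G(13) = mex({0, 1, 2, 3}) = 4
G(14) = mex({0, 1, 2}) = 3
G(15) = mex({0, 1, 2}) = 3
G(16) = mex({0, 1, 2, 4}) = 3
G(17) = mex({0, 1, 3, 4}) = 2
G(18) = mex({0, 1, 3, 4}) = 2
G(19) = mex({0, 1, 3, 5}) = 2
G(20) = mex({0, 1, 2, 3, 5}) = 4
G(21) = mex({0, 1, 2, 3, 5}) = 4
G(22) = mex({1, 2, 6}) = 0
G(23) = mex({0, 1, 2, 3, 4, 6}) = 5
G(24) = mex({0, 1, 2, 3, 4}) = 5
G(25) = mex({0, 1, 3, 4, 7}) = 2
G(26) = mex({0, 1, 3, 4, 5, 7}) = 2
G(27) = mex({0, 1, 3, 5}) = 2
G(28) = mex({0, 1, 2, 5}) = 3
G(29) = mex({0, 1, 2, 4, 5, 6}) = 3
G(30) = mex({1, 2, 4, 6}) = 0
G(31) = mex({0, 1, 2, 3, 4, 6}) = 5
G(32) = mex({1, 2, 3, 4, 7}) = 0
G(33) = mex({0, 3, 7}) = 1
G(34) = mex({0, 2, 3, 5, 7}) = 1
G(35) = mex({0, 2, 3, 5, 6}) = 1
G(36) = mex({0, 1, 2, 5, 6}) = 3
G(37) = mex({0, 1, 2, 4, 5, 6}) = 3
G(38) = mex({0, 1, 2, 4}) = 3
G(39) = mex({0, 1, 2, 3, 4, 7}) = 5
G(40) = mex({0, 1, 2, 3, 4, 5, 7}) = 6
G(41) = mex({0, 1, 2, 3, 5, 7}) = 4
G(42) = mex({0, 1, 2, 3, 5, 6, 7}) = 4
G(43) = mex({0, 2, 3, 5, 6}) = 1
G(44) = mex({1, 2, 3, 4, 5, 6}) = 0
G(45) = mex({0, 1, 2, 3, 4, 6, 7}) = 5
G(46) = mex({0, 1, 2, 3, 4, 7}) = 5
G(47) = mex({0, 1, 2, 3, 4, 5, 7}) = 6
G(48) = mex({0, 1, 2, 3, 4, 5, 7}) = 6
G(49) = mex({0, 1, 3, 4, 5, 7}) = 2
G(50) = mex({0, 1, 2, 3, 4, 5, 6}) = 7
Therefore G(50) = 7.

7


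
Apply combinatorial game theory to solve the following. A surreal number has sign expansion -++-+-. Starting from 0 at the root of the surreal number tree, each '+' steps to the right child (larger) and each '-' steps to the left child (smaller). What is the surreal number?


Sign expansion: -++-+-
Rule: track bounds (lo, hi), initially (-inf, +inf). On '+', the current value becomes lo and we move to the simplest number in (value, hi): value + 1 if hi = +inf, otherwise the midpoint (value + hi)/2. On '-', the current value becomes hi and we move to value - 1 if lo = -inf, otherwise the midpoint (lo + value)/2.
Start at 0.
Step 1: sign = -, move left. Bounds: (-inf, 0). Value = -1
Step 2: sign = +, move right. Bounds: (-1, 0). Value = -1/2
Step 3: sign = +, move right. Bounds: (-1/2, 0). Value = -1/4
Step 4: sign = -, move left. Bounds: (-1/2, -1/4). Value = -3/8
Step 5: sign = +, move right. Bounds: (-3/8, -1/4). Value = -5/16
Step 6: sign = -, move left. Bounds: (-3/8, -5/16). Value = -11/32
The surreal number with sign expansion -++-+- is -11/32.

-11/32


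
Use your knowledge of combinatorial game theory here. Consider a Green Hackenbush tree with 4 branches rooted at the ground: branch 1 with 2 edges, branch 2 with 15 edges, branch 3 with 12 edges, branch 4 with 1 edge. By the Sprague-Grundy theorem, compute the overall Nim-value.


The tree has 4 branches from the ground vertex.
In Green Hackenbush, the Nim-value of a simple path of length k is k.
Branch 1: length 2, Nim-value = 2
Branch 2: length 15, Nim-value = 15
Branch 3: length 12, Nim-value = 12
Branch 4: length 1, Nim-value = 1
Total Nim-value = XOR of all branch values:
0 XOR 2 = 2
2 XOR 15 = 13
13 XOR 12 = 1
1 XOR 1 = 0
Nim-value of the tree = 0

0


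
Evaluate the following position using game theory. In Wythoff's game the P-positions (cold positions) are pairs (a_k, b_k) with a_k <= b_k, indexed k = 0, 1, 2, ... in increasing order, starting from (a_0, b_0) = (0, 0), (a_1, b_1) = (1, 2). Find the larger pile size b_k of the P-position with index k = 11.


By Wythoff's theorem, a_k = floor(k * phi) and b_k = floor(k * phi^2) = a_k + k, where phi = (1 + sqrt(5))/2 is the golden ratio.
phi = (1 + sqrt(5))/2 = 1.618034
phi^2 = phi + 1 = 2.618034
k = 11
k * phi^2 = 11 * 2.618034 = 28.798374
b_11 = floor(k * phi^2) = 28 (check: a_11 + k = 17 + 11 = 28)

28


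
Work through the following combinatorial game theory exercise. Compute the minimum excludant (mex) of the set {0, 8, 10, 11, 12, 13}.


Set = {0, 8, 10, 11, 12, 13}
0 is in the set.
1 is NOT in the set. This is the mex.
mex = 1

1


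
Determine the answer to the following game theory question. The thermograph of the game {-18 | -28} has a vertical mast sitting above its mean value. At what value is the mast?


Game = {-18 | -28}, a switch {a | b} with numbers a > b.
Its thermograph has left wall a - t and right wall b + t, which meet at t = (a - b)/2, where both equal (a + b)/2. So the mast (mean value) is at (a + b)/2.
Mean = (-18 + (-28))/2 = -46/2 = -23

-23


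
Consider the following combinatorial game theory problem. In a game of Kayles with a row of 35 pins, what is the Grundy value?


Kayles: a move removes 1 or 2 adjacent pins from a contiguous row.
Removing pins from a row of k leaves two independent rows (a, b) with a + b = k - 1 (one pin) or a + b = k - 2 (two pins); an end removal gives a = 0.
By Sprague-Grundy, G(k) = mex{ G(a) XOR G(b) } over all these splits. G(0) = 0.
G(1): splits (0,0):0^0=0 -> mex({0}) = 1
G(2): splits (0,1):0^1=1 (0,0):0^0=0 -> mex({0, 1}) = 2
G(3): splits (0,2):0^2=2 (1,1):1^1=0 (0,1):0^1=1 -> mex({0, 1, 2}) = 3
G(4): splits (0,3):0^3=3 (1,2):1^2=3 (0,2):0^2=2 (1,1):1^1=0 -> mex({0, 2, 3}) = 1
G(5): splits (0,4):0^1=1 (1,3):1^3=2 (2,2):2^2=0 (0,3):0^3=3 (1,2):1^2=3 -> mex({0, 1, 2, 3}) = 4
G(6) = mex({0, 1, 2, 4}) = 3
G(7) = mex({0, 1, 3, 4, 5}) = 2
G(8) = mex({0, 2, 3, 5, 6}) = 1
G(9) = mex({0, 1, 2, 3, 6, 7}) = 4
G(10) = mex({0, 1, 3, 4, 5, 7}) = 2
G(11) = mex({0, 1, 2, 3, 4, 5}) = 6
G(12) = mex({0, 1, 2, 3, 5, 6, 7}) = 4
G(13) = mex({0, 2, 3, 4, 6, 7}) = 1
G(14) = mex({0, 1, 4, 5, 6, 7}) = 2
G(15) = mex({0, 1, 2, 3, 4, 5, 6}) = 7
G(16) = mex({0, 2, 3, 5, 6, 7}) = 1
G(17) = mex({0, 1, 2, 3, 5, 6, 7}) = 4
G(18) = mex({0, 1, 2, 4, 5, 6}) = 3
G(19) = mex({0, 1, 3, 4, 5, 7}) = 2
G(20) = mex({0, 2, 3, 4, 5, 6, 7}) = 1
G(21) = mex({0, 1, 2, 3, 5, 6, 7}) = 4
G(22) = mex({0, 1, 2, 3, 4, 5, 7}) = 6
G(23) = mex({0, 1, 2, 3, 4, 5, 6}) = 7
G(24) = mex({0, 1, 2, 3, 5, 6, 7}) = 4
G(25) = mex({0, 2, 3, 4, 6, 7}) = 1
G(26) = mex({0, 1, 3, 4, 5, 6, 7}) = 2
G(27) = mex({0, 1, 2, 3, 4, 5, 6, 7}) = 8
G(28) = mex({0, 1, 2, 3, 4, 6, 7, 8}) = 5
G(29) = mex({0, 1, 2, 3, 5, 6, 7, 8, 9}) = 4
G(30) = mex({0, 1, 2, 3, 4, 5, 6, 9, 10}) = 7
G(31) = mex({0, 1, 3, 4, 5, 7, 10, 11}) = 2
G(32) = mex({0, 2, 3, 4, 5, 6, 7, 9, 11}) = 1
G(33) = mex({0, 1, 2, 3, 4, 5, 6, 7, 9, 12}) = 8
G(34) = mex({0, 1, 2, 3, 4, 5, 7, 8, 11, 12}) = 6
G(35) = mex({0, 1, 2, 3, 4, 5, 6, 8, 9, 10, 11}) = 7
Therefore G(35) = 7.

7


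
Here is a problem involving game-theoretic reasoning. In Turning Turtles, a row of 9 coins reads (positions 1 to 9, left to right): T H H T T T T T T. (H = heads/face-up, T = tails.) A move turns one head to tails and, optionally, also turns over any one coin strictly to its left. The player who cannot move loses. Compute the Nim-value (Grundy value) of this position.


Coins: T H H T T T T T T
Key fact: a single head at position k behaves exactly like a Nim heap of size k (turning it to T and optionally flipping a coin at j < k corresponds to moving the heap from k to j, or to 0), and heads combine as a disjunctive sum (two heads at the same place would cancel, matching j XOR j = 0). So the Nim-value is the XOR of the 1-indexed positions of the heads.
Face-up positions (1-indexed): [2, 3]
XOR 0 with 2: 0 XOR 2 = 2
XOR 2 with 3: 2 XOR 3 = 1
Nim-value = 1

1
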